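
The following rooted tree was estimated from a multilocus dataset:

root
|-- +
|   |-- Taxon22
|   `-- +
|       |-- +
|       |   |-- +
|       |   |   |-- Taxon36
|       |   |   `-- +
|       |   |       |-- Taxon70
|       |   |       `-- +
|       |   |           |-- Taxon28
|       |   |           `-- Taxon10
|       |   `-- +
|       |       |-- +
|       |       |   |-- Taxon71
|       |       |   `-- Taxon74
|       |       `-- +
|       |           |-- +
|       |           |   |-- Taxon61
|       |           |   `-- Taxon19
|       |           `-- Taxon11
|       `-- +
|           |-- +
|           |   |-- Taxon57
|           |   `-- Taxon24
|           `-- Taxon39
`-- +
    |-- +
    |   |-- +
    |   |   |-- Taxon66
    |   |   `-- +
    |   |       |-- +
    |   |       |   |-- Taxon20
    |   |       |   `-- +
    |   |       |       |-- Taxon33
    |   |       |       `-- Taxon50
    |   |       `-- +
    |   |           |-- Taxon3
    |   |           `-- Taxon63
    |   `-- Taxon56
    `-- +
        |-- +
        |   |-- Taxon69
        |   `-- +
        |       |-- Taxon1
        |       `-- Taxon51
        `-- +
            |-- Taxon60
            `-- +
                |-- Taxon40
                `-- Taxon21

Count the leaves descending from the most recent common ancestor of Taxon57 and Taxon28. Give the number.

The MRCA of Taxon57 and Taxon28 is the node subtending (((Taxon36,(Taxon70,(Taxon28,Taxon10))),((Taxon71,Taxon74),((Taxon61,Taxon19),Taxon11))),((Taxon57,Taxon24),Taxon39)).
That clade contains 12 terminal taxa: Taxon10, Taxon11, Taxon19, Taxon24, Taxon28, Taxon36, Taxon39, Taxon57, Taxon61, Taxon70, Taxon71, Taxon74.

12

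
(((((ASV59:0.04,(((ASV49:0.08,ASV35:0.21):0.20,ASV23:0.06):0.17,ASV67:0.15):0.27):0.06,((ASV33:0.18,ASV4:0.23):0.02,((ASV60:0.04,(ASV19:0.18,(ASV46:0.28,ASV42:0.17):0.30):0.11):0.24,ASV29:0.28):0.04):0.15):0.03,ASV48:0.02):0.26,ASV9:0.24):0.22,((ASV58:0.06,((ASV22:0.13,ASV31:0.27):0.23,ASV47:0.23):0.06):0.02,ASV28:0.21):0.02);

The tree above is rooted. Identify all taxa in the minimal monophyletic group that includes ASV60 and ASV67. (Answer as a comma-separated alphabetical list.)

ASV19, ASV23, ASV29, ASV33, ASV35, ASV4, ASV42, ASV46, ASV49, ASV59, ASV60, ASV67

Tracing ASV60: it sits inside (ASV60,(ASV19,(ASV46,ASV42))).
Tracing ASV67: it sits inside (((ASV49,ASV35),ASV23),ASV67).
The smallest clade enclosing both is ((ASV59,(((ASV49,ASV35),ASV23),ASV67)),((ASV33,ASV4),((ASV60,(ASV19,(ASV46,ASV42))),ASV29))); the answer is its 12 terminal taxa in alphabetical order.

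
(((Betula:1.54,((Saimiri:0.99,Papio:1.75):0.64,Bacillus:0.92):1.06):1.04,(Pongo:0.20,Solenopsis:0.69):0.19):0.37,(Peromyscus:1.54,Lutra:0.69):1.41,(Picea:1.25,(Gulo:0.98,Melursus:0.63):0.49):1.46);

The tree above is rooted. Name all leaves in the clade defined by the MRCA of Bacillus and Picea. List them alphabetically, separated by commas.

Bacillus, Betula, Gulo, Lutra, Melursus, Papio, Peromyscus, Picea, Pongo, Saimiri, Solenopsis

Tracing Bacillus: it sits inside ((Saimiri,Papio),Bacillus).
Tracing Picea: it sits inside (Picea,(Gulo,Melursus)).
The smallest clade enclosing both is the whole tree (their MRCA is the root), so the answer is all 11 tips in alphabetical order.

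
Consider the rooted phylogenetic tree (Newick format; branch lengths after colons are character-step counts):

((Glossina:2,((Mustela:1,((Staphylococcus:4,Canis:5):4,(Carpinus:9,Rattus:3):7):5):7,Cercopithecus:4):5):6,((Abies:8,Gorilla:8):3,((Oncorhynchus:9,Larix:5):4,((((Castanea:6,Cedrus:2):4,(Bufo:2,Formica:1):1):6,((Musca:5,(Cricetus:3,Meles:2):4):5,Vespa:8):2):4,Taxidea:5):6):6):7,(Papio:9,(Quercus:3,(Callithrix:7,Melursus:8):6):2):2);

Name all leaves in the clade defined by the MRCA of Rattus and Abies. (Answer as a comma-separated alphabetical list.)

Tracing Rattus: it sits inside (Carpinus,Rattus).
Tracing Abies: it sits inside (Abies,Gorilla).
The smallest clade enclosing both is the whole tree (their MRCA is the root), so the answer is all 24 tips in alphabetical order.

Abies, Bufo, Callithrix, Canis, Carpinus, Castanea, Cedrus, Cercopithecus, Cricetus, Formica, Glossina, Gorilla, Larix, Meles, Melursus, Musca, Mustela, Oncorhynchus, Papio, Quercus, Rattus, Staphylococcus, Taxidea, Vespa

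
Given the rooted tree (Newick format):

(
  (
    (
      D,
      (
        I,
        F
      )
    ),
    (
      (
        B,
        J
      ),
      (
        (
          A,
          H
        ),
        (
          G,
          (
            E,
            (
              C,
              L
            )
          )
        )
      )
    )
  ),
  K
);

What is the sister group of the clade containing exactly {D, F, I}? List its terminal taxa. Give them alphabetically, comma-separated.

The clade containing exactly {D, F, I} attaches to the tree at the node subtending ((D,(I,F)),((B,J),((A,H),(G,(E,(C,L)))))).
The other lineage descending from that same node — the sister group — is ((B,J),((A,H),(G,(E,(C,L))))); its 8 tips in alphabetical order are the answer.

A, B, C, E, G, H, J, L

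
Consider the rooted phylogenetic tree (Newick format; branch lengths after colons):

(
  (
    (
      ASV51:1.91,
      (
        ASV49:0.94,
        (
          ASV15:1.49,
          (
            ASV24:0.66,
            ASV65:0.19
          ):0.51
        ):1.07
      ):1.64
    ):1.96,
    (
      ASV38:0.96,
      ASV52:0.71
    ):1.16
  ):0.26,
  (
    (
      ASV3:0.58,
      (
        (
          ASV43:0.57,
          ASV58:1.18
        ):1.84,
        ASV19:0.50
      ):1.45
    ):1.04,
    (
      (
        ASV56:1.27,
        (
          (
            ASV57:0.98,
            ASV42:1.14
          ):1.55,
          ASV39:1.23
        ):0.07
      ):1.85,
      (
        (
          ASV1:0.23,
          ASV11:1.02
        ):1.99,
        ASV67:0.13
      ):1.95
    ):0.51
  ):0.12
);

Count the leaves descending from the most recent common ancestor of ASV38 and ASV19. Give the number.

18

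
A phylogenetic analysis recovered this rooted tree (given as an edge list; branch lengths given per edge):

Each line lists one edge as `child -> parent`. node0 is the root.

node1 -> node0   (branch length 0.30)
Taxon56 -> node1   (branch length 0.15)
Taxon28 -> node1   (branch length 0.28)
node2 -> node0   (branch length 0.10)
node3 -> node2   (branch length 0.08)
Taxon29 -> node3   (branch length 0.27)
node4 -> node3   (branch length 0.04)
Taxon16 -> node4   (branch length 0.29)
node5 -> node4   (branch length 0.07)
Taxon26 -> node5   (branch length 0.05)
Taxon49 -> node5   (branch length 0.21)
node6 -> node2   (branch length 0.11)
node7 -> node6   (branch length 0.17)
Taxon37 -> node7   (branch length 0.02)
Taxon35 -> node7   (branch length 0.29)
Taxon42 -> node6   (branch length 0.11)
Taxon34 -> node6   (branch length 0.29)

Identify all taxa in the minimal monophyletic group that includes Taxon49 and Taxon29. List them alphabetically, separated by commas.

Tracing Taxon49: it sits inside (Taxon26,Taxon49).
Tracing Taxon29: it sits inside (Taxon29,(Taxon16,(Taxon26,Taxon49))).
The smallest clade enclosing both is (Taxon29,(Taxon16,(Taxon26,Taxon49))); the answer is its 4 terminal taxa in alphabetical order.

Taxon16, Taxon26, Taxon29, Taxon49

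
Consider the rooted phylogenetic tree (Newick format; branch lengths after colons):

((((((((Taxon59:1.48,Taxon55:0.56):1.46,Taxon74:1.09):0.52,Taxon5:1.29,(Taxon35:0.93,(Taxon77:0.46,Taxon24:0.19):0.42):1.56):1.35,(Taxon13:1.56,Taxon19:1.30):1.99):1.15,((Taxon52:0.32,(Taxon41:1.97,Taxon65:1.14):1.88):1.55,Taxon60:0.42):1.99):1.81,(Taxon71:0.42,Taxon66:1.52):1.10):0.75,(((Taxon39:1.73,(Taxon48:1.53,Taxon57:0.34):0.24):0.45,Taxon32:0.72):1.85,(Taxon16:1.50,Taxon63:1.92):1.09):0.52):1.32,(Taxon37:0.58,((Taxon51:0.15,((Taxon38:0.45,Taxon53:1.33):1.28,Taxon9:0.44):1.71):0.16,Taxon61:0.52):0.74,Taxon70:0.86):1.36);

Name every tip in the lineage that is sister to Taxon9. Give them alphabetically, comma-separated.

Taxon9 attaches to the tree at the node subtending ((Taxon38,Taxon53),Taxon9).
The other lineage descending from that same node — the sister group — is (Taxon38,Taxon53); its 2 tips in alphabetical order are the answer.

Taxon38, Taxon53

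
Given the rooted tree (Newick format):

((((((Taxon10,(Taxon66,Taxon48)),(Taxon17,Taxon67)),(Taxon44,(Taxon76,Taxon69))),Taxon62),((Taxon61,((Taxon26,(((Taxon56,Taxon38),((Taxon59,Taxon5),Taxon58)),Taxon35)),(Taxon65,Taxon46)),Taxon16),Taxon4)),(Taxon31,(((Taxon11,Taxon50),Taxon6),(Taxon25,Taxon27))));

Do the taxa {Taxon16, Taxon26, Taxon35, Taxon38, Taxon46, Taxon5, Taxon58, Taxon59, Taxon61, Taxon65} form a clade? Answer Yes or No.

No

The MRCA of the listed taxa subtends (Taxon61,((Taxon26,(((Taxon56,Taxon38),((Taxon59,Taxon5),Taxon58)),Taxon35)),(Taxon65,Taxon46)),Taxon16).
That clade also contains Taxon56, which is not in the proposed group, so the group is not monophyletic.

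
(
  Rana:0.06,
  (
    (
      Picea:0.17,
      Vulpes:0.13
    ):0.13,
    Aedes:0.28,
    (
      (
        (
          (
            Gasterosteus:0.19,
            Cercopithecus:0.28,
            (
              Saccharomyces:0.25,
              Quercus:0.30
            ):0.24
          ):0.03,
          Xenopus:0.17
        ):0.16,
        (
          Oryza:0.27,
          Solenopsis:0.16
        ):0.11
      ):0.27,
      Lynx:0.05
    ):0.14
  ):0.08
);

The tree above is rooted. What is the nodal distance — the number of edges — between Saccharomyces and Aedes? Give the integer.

The MRCA of Saccharomyces and Aedes is the node subtending ((Picea,Vulpes),Aedes,((((Gasterosteus,Cercopithecus,(Saccharomyces,Quercus)),Xenopus),(Oryza,Solenopsis)),Lynx)).
From Saccharomyces up to that node: 6 branches. From Aedes up to the same node: 1 branch. Total: 6 + 1 = 7.

7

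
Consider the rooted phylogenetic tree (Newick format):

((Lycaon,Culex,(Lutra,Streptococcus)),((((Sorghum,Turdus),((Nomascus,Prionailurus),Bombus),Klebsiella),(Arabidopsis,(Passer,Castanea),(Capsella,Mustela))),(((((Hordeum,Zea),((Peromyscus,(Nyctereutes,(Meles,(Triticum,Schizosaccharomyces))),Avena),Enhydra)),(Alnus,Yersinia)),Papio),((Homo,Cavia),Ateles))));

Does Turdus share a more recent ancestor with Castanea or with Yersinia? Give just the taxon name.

Castanea

The MRCA of Turdus and Castanea subtends (((Sorghum,Turdus),((Nomascus,Prionailurus),Bombus),Klebsiella),(Arabidopsis,(Passer,Castanea),(Capsella,Mustela))) (11 taxa).
The MRCA of Turdus and Yersinia subtends ((((Sorghum,Turdus),((Nomascus,Prionailurus),Bombus),Klebsiella),(Arabidopsis,(Passer,Castanea),(Capsella,Mustela))),(((((Hordeum,Zea),((Peromyscus,(Nyctereutes,(Meles,(Triticum,Schizosaccharomyces))),Avena),Enhydra)),(Alnus,Yersinia)),Papio),((Homo,Cavia),Ateles))) (26 taxa).
The first is nested inside the second, so Turdus shares a more recent common ancestor with Castanea.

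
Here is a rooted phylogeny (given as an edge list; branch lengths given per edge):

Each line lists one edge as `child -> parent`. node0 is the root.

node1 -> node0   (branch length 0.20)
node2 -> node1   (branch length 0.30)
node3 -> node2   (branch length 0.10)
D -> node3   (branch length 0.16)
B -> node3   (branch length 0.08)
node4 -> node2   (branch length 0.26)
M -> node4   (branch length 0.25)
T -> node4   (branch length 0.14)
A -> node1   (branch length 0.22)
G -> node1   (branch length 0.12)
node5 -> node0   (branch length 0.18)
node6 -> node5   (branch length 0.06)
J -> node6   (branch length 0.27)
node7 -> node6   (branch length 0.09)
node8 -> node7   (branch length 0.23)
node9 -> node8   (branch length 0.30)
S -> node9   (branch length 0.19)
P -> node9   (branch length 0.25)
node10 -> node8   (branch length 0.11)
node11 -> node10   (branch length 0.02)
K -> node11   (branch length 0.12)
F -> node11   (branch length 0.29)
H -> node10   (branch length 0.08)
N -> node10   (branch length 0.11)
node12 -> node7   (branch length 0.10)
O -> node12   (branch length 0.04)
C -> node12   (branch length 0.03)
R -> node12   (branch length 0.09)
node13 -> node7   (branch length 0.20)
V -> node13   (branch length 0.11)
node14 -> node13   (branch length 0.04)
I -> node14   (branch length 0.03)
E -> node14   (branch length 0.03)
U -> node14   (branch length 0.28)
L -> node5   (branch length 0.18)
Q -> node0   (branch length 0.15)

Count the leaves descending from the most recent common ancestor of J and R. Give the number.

The MRCA of J and R is the node subtending (J,(((S,P),((K,F),H,N)),(O,C,R),(V,(I,E,U)))).
That clade contains 14 terminal taxa: C, E, F, H, I, J, K, N, O, P, R, S, U, V.

14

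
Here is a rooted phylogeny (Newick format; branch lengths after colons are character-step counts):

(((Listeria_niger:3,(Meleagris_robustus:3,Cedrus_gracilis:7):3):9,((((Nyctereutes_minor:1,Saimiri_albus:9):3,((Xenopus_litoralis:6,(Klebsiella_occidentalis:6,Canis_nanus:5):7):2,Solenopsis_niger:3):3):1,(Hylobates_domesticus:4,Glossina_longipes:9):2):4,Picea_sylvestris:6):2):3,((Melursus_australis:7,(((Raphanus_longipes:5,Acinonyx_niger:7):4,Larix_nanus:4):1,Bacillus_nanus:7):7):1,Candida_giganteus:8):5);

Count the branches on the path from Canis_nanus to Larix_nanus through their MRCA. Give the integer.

13

The MRCA of Canis_nanus and Larix_nanus is the root of the tree.
From Canis_nanus up to that node: 8 branches. From Larix_nanus up to the same node: 5 branches. Total: 8 + 5 = 13.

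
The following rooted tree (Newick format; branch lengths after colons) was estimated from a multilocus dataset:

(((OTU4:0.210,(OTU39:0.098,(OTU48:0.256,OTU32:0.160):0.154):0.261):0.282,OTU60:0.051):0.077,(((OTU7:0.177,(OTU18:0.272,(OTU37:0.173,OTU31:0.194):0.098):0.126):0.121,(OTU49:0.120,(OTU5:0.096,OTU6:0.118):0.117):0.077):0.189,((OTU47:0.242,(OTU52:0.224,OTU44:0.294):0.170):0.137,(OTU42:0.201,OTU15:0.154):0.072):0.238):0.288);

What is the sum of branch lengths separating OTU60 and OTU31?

1.144

The path runs OTU60 → … → MRCA → … → OTU31; the MRCA is the root of the tree.
Branch lengths along that path: 0.051 + 0.077 + 0.288 + 0.189 + 0.121 + 0.126 + 0.098 + 0.194 = 1.144.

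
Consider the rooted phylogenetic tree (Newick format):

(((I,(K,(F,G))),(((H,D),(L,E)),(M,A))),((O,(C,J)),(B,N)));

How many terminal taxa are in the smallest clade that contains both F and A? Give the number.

10

The MRCA of F and A is the node subtending ((I,(K,(F,G))),(((H,D),(L,E)),(M,A))).
That clade contains 10 terminal taxa: A, D, E, F, G, H, I, K, L, M.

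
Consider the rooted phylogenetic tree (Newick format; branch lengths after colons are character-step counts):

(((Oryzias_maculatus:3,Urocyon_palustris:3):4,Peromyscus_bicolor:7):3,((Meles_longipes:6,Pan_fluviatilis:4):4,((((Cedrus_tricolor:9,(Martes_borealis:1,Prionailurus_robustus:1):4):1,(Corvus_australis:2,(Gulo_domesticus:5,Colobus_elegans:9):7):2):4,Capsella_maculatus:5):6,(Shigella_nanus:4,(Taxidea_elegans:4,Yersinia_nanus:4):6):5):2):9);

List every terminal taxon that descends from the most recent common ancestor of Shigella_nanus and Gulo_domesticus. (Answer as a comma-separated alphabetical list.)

Tracing Shigella_nanus: it sits inside (Shigella_nanus,(Taxidea_elegans,Yersinia_nanus)).
Tracing Gulo_domesticus: it sits inside (Gulo_domesticus,Colobus_elegans).
The smallest clade enclosing both is ((((Cedrus_tricolor,(Martes_borealis,Prionailurus_robustus)),(Corvus_australis,(Gulo_domesticus,Colobus_elegans))),Capsella_maculatus),(Shigella_nanus,(Taxidea_elegans,Yersinia_nanus))); the answer is its 10 terminal taxa in alphabetical order.

Capsella_maculatus, Cedrus_tricolor, Colobus_elegans, Corvus_australis, Gulo_domesticus, Martes_borealis, Prionailurus_robustus, Shigella_nanus, Taxidea_elegans, Yersinia_nanus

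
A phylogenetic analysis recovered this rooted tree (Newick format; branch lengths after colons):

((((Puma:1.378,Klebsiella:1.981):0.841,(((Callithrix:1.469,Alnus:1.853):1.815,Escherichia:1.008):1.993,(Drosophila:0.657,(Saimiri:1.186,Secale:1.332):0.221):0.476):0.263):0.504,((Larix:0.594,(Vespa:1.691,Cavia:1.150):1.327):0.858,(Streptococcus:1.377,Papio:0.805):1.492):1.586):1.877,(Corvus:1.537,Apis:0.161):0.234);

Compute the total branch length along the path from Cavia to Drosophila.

6.821

The path runs Cavia → … → MRCA → … → Drosophila; the MRCA is the node subtending (((Puma,Klebsiella),(((Callithrix,Alnus),Escherichia),(Drosophila,(Saimiri,Secale)))),((Larix,(Vespa,Cavia)),(Streptococcus,Papio))).
Branch lengths along that path: 1.150 + 1.327 + 0.858 + 1.586 + 0.504 + 0.263 + 0.476 + 0.657 = 6.821.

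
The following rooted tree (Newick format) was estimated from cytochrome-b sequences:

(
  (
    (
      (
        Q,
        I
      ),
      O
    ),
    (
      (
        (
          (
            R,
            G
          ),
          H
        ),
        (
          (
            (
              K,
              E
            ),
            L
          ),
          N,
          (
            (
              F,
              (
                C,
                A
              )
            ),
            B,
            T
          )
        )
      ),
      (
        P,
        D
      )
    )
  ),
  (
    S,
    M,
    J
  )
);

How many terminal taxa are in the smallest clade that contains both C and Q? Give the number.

17

The MRCA of C and Q is the node subtending (((Q,I),O),((((R,G),H),(((K,E),L),N,((F,(C,A)),B,T))),(P,D))).
That clade contains 17 terminal taxa: A, B, C, D, E, F, G, H, I, K, L, N, O, P, Q, R, T.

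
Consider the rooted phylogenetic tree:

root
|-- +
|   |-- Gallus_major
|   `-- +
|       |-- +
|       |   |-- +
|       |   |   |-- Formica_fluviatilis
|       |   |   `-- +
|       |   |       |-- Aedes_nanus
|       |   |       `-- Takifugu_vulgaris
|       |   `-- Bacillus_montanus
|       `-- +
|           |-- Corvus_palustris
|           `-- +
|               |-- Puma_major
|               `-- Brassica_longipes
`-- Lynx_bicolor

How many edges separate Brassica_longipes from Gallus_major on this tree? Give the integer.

The MRCA of Brassica_longipes and Gallus_major is the node subtending (Gallus_major,(((Formica_fluviatilis,(Aedes_nanus,Takifugu_vulgaris)),Bacillus_montanus),(Corvus_palustris,(Puma_major,Brassica_longipes)))).
From Brassica_longipes up to that node: 4 branches. From Gallus_major up to the same node: 1 branch. Total: 4 + 1 = 5.

5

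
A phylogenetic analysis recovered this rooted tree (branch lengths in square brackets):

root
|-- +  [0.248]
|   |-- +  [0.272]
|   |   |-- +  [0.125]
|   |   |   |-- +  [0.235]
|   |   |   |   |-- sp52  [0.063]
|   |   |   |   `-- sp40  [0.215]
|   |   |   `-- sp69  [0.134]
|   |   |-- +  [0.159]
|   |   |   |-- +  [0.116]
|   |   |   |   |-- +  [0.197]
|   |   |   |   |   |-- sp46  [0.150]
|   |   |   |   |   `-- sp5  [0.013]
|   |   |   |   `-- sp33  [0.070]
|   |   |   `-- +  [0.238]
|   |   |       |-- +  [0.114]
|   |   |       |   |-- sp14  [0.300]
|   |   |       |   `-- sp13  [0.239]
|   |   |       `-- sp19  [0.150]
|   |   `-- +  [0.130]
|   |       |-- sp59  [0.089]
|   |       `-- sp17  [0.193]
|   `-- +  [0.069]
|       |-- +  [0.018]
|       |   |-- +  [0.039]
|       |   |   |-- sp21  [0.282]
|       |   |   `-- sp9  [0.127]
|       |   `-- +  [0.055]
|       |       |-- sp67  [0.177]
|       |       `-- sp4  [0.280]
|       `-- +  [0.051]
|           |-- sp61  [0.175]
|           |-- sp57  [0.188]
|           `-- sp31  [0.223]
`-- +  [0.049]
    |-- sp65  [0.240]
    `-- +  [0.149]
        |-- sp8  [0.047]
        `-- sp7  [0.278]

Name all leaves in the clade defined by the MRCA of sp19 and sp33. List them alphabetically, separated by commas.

sp13, sp14, sp19, sp33, sp46, sp5

Tracing sp19: it sits inside ((sp14,sp13),sp19).
Tracing sp33: it sits inside ((sp46,sp5),sp33).
The smallest clade enclosing both is (((sp46,sp5),sp33),((sp14,sp13),sp19)); the answer is its 6 terminal taxa in alphabetical order.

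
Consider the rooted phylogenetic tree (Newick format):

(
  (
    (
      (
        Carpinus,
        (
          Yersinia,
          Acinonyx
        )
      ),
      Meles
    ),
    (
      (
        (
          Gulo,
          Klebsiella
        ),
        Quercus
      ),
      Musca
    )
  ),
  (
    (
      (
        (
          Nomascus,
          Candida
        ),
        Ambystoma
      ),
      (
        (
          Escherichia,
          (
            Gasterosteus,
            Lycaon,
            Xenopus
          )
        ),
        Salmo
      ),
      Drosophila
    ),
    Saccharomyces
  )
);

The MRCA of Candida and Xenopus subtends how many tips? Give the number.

9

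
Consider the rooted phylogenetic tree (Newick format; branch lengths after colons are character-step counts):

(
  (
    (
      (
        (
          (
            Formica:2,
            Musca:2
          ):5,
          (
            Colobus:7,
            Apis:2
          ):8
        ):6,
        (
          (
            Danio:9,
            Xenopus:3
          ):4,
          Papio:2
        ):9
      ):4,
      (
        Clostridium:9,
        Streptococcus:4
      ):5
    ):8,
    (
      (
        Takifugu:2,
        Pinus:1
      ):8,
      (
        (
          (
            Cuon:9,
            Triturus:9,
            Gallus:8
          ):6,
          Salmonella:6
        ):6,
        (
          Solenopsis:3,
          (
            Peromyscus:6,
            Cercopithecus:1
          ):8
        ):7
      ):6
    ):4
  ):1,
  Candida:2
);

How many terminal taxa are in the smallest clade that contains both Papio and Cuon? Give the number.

The MRCA of Papio and Cuon is the node subtending (((((Formica,Musca),(Colobus,Apis)),((Danio,Xenopus),Papio)),(Clostridium,Streptococcus)),((Takifugu,Pinus),(((Cuon,Triturus,Gallus),Salmonella),(Solenopsis,(Peromyscus,Cercopithecus))))).
That clade contains 18 terminal taxa: Apis, Cercopithecus, Clostridium, Colobus, Cuon, Danio, Formica, Gallus, Musca, Papio, Peromyscus, Pinus, Salmonella, Solenopsis, Streptococcus, Takifugu, Triturus, Xenopus.

18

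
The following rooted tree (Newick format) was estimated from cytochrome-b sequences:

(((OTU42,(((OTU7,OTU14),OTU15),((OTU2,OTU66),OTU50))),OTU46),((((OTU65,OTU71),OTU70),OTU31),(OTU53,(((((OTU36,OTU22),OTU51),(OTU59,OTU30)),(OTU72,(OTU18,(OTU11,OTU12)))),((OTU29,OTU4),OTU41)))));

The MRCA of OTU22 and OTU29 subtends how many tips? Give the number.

12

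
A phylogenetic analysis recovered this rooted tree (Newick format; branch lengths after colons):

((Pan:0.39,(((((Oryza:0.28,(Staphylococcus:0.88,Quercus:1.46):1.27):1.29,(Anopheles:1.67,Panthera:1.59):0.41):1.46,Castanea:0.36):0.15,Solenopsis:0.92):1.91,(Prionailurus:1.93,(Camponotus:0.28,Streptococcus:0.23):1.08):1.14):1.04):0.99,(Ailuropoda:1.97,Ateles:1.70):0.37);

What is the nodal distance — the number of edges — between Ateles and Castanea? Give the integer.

7

The MRCA of Ateles and Castanea is the root of the tree.
From Ateles up to that node: 2 branches. From Castanea up to the same node: 5 branches. Total: 2 + 5 = 7.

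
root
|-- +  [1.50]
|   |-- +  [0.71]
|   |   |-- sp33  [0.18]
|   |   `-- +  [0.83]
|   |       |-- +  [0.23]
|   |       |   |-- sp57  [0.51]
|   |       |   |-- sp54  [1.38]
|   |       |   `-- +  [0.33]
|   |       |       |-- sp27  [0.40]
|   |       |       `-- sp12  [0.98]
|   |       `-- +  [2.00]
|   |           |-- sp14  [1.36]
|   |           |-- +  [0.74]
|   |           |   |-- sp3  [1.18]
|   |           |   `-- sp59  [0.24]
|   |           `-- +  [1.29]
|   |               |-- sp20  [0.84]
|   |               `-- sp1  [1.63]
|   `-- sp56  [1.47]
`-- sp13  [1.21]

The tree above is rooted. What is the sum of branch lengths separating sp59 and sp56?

5.99

The path runs sp59 → … → MRCA → … → sp56; the MRCA is the node subtending ((sp33,((sp57,sp54,(sp27,sp12)),(sp14,(sp3,sp59),(sp20,sp1)))),sp56).
Branch lengths along that path: 0.24 + 0.74 + 2.00 + 0.83 + 0.71 + 1.47 = 5.99.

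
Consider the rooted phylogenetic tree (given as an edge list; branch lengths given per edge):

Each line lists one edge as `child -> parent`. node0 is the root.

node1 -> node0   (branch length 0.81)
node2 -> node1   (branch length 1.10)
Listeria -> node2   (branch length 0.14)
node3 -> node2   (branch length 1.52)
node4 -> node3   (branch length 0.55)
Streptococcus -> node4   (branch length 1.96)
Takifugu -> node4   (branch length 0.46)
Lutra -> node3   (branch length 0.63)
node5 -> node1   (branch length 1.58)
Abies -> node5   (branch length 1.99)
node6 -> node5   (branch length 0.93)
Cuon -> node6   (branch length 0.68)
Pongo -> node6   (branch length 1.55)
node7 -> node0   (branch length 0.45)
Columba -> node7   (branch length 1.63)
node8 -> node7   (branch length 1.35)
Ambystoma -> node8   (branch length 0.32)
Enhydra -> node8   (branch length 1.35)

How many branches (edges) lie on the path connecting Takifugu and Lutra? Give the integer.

3

The MRCA of Takifugu and Lutra is the node subtending ((Streptococcus,Takifugu),Lutra).
From Takifugu up to that node: 2 branches. From Lutra up to the same node: 1 branch. Total: 2 + 1 = 3.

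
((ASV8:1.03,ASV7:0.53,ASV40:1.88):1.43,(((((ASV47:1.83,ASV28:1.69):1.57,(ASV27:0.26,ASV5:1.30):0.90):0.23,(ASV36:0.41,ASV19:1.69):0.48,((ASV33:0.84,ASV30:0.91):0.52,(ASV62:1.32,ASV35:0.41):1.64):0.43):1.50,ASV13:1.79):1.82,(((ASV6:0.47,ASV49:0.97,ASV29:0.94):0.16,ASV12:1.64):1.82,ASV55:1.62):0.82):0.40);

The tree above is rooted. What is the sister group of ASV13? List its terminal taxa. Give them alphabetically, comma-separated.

ASV13 attaches to the tree at the node subtending ((((ASV47,ASV28),(ASV27,ASV5)),(ASV36,ASV19),((ASV33,ASV30),(ASV62,ASV35))),ASV13).
The other lineage descending from that same node — the sister group — is (((ASV47,ASV28),(ASV27,ASV5)),(ASV36,ASV19),((ASV33,ASV30),(ASV62,ASV35))); its 10 tips in alphabetical order are the answer.

ASV19, ASV27, ASV28, ASV30, ASV33, ASV35, ASV36, ASV47, ASV5, ASV62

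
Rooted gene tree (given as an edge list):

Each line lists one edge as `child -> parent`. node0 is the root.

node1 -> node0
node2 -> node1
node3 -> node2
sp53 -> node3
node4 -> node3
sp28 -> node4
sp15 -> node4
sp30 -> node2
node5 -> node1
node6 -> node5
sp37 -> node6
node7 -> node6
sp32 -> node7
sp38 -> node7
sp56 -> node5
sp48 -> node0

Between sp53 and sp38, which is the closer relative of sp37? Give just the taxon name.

sp38

The MRCA of sp37 and sp38 subtends (sp37,(sp32,sp38)) (3 taxa).
The MRCA of sp37 and sp53 subtends (((sp53,(sp28,sp15)),sp30),((sp37,(sp32,sp38)),sp56)) (8 taxa).
The first is nested inside the second, so sp37 shares a more recent common ancestor with sp38.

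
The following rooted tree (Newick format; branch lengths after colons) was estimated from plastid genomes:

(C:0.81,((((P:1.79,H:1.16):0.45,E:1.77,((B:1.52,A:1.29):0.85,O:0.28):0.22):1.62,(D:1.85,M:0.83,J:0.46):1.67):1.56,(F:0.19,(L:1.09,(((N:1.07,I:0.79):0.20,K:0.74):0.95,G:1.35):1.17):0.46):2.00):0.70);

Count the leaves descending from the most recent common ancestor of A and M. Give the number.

9

The MRCA of A and M is the node subtending (((P,H),E,((B,A),O)),(D,M,J)).
That clade contains 9 terminal taxa: A, B, D, E, H, J, M, O, P.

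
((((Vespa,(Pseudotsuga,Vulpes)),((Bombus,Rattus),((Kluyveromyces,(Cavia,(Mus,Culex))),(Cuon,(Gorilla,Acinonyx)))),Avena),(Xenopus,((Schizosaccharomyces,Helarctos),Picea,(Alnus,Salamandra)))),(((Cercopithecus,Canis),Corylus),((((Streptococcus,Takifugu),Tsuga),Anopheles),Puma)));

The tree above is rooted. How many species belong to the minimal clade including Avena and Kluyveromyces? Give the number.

The MRCA of Avena and Kluyveromyces is the node subtending ((Vespa,(Pseudotsuga,Vulpes)),((Bombus,Rattus),((Kluyveromyces,(Cavia,(Mus,Culex))),(Cuon,(Gorilla,Acinonyx)))),Avena).
That clade contains 13 terminal taxa: Acinonyx, Avena, Bombus, Cavia, Culex, Cuon, Gorilla, Kluyveromyces, Mus, Pseudotsuga, Rattus, Vespa, Vulpes.

13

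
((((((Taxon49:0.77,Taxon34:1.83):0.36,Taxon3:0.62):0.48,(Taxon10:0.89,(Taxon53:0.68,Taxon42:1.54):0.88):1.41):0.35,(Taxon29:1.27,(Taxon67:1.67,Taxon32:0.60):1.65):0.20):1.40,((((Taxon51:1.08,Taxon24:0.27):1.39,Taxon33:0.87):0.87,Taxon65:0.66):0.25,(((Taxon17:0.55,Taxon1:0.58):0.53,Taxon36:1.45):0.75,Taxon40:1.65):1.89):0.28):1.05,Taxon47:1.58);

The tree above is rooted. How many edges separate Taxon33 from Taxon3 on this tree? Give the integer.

8

The MRCA of Taxon33 and Taxon3 is the node subtending (((((Taxon49,Taxon34),Taxon3),(Taxon10,(Taxon53,Taxon42))),(Taxon29,(Taxon67,Taxon32))),((((Taxon51,Taxon24),Taxon33),Taxon65),(((Taxon17,Taxon1),Taxon36),Taxon40))).
From Taxon33 up to that node: 4 branches. From Taxon3 up to the same node: 4 branches. Total: 4 + 4 = 8.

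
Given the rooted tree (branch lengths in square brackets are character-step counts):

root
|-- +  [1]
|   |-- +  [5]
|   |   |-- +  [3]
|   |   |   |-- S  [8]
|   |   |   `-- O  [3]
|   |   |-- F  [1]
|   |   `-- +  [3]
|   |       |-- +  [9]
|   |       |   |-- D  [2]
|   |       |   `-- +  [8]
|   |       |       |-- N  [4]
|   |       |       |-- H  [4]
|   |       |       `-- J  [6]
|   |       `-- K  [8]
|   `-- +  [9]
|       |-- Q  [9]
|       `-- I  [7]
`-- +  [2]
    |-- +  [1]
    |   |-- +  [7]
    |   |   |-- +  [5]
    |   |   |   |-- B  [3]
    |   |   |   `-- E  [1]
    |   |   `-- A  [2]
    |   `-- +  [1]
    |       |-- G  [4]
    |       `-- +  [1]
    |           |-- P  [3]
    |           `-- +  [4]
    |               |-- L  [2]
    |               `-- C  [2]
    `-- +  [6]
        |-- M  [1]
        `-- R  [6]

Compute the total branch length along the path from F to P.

15

The path runs F → … → MRCA → … → P; the MRCA is the root of the tree.
Branch lengths along that path: 1 + 5 + 1 + 2 + 1 + 1 + 1 + 3 = 15.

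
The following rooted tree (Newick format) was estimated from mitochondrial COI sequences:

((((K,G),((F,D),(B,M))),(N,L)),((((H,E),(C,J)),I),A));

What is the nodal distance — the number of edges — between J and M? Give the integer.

The MRCA of J and M is the root of the tree.
From J up to that node: 5 branches. From M up to the same node: 5 branches. Total: 5 + 5 = 10.

10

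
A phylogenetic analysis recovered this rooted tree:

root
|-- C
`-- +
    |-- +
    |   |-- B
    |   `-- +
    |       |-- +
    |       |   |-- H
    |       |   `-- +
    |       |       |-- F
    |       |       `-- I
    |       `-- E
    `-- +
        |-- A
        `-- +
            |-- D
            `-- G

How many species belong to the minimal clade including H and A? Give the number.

8

The MRCA of H and A is the node subtending ((B,((H,(F,I)),E)),(A,(D,G))).
That clade contains 8 terminal taxa: A, B, D, E, F, G, H, I.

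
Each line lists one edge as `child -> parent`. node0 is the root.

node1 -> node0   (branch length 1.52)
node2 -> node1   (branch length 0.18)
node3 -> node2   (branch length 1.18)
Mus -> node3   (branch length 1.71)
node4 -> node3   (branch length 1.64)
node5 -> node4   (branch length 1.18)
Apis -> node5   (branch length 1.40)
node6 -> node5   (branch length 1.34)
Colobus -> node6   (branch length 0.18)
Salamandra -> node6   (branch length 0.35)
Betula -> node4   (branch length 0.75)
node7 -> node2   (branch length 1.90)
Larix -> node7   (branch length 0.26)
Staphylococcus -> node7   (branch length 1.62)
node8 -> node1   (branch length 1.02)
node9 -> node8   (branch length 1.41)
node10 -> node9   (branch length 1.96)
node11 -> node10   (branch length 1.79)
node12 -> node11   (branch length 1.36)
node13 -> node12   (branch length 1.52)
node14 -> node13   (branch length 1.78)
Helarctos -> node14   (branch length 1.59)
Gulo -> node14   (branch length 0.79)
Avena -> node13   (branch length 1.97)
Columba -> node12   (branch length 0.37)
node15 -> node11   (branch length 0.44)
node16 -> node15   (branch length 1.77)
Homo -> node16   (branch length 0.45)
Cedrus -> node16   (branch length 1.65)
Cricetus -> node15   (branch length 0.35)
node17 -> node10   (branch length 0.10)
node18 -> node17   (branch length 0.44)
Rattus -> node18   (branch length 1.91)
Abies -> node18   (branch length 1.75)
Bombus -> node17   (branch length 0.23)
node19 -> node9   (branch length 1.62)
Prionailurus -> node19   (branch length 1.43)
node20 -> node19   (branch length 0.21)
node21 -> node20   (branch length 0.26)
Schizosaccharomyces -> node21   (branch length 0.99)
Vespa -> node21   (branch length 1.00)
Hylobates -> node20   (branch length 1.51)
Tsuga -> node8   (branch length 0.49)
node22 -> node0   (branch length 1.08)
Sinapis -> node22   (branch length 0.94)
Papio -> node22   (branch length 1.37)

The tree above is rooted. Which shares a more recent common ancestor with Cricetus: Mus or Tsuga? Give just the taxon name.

The MRCA of Cricetus and Tsuga subtends (((((((Helarctos,Gulo),Avena),Columba),((Homo,Cedrus),Cricetus)),((Rattus,Abies),Bombus)),(Prionailurus,((Schizosaccharomyces,Vespa),Hylobates))),Tsuga) (15 taxa).
The MRCA of Cricetus and Mus subtends (((Mus,((Apis,(Colobus,Salamandra)),Betula)),(Larix,Staphylococcus)),(((((((Helarctos,Gulo),Avena),Columba),((Homo,Cedrus),Cricetus)),((Rattus,Abies),Bombus)),(Prionailurus,((Schizosaccharomyces,Vespa),Hylobates))),Tsuga)) (22 taxa).
The first is nested inside the second, so Cricetus shares a more recent common ancestor with Tsuga.

Tsuga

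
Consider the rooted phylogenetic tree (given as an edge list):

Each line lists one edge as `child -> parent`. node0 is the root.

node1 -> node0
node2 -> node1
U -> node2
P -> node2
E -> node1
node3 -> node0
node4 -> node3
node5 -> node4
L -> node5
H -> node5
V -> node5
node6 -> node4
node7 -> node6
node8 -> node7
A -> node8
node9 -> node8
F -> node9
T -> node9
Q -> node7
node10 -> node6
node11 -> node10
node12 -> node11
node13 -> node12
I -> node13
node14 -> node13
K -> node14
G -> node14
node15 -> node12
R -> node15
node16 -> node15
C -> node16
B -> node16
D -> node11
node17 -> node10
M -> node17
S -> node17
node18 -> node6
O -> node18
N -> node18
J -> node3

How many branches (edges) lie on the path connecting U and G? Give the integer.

12

The MRCA of U and G is the root of the tree.
From U up to that node: 3 branches. From G up to the same node: 9 branches. Total: 3 + 9 = 12.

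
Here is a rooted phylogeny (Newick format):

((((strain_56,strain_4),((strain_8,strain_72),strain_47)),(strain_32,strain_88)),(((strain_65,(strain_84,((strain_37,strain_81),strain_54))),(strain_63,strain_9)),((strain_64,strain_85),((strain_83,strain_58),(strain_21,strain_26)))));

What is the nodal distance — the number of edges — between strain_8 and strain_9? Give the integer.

9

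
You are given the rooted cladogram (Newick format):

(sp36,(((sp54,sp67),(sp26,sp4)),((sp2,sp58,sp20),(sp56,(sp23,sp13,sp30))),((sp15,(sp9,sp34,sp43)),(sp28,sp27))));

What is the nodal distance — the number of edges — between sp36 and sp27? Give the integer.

The MRCA of sp36 and sp27 is the root of the tree.
From sp36 up to that node: 1 branch. From sp27 up to the same node: 4 branches. Total: 1 + 4 = 5.

5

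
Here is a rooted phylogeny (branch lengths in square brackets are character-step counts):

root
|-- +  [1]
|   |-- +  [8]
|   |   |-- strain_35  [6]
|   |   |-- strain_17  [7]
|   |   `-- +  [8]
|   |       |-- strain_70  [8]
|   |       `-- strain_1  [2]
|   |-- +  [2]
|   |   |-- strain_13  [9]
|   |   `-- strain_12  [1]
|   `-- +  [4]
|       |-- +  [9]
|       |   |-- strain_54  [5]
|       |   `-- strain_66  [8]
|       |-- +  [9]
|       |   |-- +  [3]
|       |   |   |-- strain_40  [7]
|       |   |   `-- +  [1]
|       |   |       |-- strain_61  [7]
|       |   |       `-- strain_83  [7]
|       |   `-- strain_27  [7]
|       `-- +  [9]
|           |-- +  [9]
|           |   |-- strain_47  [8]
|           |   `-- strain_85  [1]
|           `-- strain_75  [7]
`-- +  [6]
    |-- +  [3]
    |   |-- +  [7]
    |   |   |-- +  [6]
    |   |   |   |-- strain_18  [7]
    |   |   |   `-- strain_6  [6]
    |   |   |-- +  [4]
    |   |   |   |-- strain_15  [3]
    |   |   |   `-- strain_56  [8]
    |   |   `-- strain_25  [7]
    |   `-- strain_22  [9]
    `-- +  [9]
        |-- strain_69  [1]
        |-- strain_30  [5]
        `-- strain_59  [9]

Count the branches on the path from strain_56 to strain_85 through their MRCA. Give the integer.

10

The MRCA of strain_56 and strain_85 is the root of the tree.
From strain_56 up to that node: 5 branches. From strain_85 up to the same node: 5 branches. Total: 5 + 5 = 10.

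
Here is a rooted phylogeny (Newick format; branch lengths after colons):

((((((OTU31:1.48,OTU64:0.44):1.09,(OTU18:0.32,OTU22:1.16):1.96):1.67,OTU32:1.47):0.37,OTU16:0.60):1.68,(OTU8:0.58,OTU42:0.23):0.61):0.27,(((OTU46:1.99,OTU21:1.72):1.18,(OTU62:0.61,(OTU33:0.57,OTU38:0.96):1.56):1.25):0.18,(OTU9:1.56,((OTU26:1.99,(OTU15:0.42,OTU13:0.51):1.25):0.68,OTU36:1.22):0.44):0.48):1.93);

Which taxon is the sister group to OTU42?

OTU8

OTU42 attaches to the tree at the node subtending (OTU8,OTU42).
The other lineage descending from that same node — the sister group — is the single tip OTU8.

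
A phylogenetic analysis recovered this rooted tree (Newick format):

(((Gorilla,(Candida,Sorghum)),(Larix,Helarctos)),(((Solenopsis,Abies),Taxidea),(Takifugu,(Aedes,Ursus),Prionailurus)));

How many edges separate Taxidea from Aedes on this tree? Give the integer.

The MRCA of Taxidea and Aedes is the node subtending (((Solenopsis,Abies),Taxidea),(Takifugu,(Aedes,Ursus),Prionailurus)).
From Taxidea up to that node: 2 branches. From Aedes up to the same node: 3 branches. Total: 2 + 3 = 5.

5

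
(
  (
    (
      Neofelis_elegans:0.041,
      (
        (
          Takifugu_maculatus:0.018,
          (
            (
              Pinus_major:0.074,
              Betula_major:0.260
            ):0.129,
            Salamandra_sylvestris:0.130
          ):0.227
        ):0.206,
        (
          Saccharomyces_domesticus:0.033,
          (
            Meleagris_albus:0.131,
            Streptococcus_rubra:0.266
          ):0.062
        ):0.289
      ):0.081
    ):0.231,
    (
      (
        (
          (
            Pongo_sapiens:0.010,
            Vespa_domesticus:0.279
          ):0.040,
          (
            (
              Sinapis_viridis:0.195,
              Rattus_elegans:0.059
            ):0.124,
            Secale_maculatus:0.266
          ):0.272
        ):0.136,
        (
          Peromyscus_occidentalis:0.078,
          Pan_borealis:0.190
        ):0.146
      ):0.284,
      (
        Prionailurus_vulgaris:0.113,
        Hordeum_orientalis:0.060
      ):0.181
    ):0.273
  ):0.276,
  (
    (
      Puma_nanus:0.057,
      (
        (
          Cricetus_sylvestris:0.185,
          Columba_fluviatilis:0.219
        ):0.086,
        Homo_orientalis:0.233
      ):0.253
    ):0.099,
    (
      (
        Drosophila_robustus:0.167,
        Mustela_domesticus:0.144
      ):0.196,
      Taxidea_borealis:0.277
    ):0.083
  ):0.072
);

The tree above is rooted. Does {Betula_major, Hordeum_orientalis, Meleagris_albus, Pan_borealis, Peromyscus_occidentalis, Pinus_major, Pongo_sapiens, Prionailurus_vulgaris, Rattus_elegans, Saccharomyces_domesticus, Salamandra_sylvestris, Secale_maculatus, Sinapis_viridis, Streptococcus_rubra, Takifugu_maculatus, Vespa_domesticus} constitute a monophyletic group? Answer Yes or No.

The MRCA of the listed taxa subtends ((Neofelis_elegans,((Takifugu_maculatus,((Pinus_major,Betula_major),Salamandra_sylvestris)),(Saccharomyces_domesticus,(Meleagris_albus,Streptococcus_rubra)))),((((Pongo_sapiens,Vespa_domesticus),((Sinapis_viridis,Rattus_elegans),Secale_maculatus)),(Peromyscus_occidentalis,Pan_borealis)),(Prionailurus_vulgaris,Hordeum_orientalis))).
That clade also contains Neofelis_elegans, which is not in the proposed group, so the group is not monophyletic.

No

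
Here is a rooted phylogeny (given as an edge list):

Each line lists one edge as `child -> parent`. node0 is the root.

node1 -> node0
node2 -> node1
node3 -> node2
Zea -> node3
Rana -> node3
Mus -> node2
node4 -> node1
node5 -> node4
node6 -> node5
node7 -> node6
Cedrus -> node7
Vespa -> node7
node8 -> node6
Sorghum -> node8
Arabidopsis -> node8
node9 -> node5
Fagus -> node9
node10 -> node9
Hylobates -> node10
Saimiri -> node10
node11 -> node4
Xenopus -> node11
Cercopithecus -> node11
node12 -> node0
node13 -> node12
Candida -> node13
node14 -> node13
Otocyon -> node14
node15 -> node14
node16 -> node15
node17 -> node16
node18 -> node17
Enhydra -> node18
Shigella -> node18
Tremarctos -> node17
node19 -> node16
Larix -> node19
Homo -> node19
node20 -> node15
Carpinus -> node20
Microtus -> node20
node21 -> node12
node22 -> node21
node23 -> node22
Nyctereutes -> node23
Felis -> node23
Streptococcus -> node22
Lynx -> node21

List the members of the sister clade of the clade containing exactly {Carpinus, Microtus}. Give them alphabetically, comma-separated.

The clade containing exactly {Carpinus, Microtus} attaches to the tree at the node subtending ((((Enhydra,Shigella),Tremarctos),(Larix,Homo)),(Carpinus,Microtus)).
The other lineage descending from that same node — the sister group — is (((Enhydra,Shigella),Tremarctos),(Larix,Homo)); its 5 tips in alphabetical order are the answer.

Enhydra, Homo, Larix, Shigella, Tremarctos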